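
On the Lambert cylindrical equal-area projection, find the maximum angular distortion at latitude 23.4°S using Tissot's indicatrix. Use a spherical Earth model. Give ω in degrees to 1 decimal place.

The Lambert cylindrical equal-area projection is the cylindrical equal-area projection with its standard parallel at the equator (φ₀ = 0). For cylindrical equal-area with standard parallel φ₀, h = cos φ / cos φ₀ and k = cos φ₀ / cos φ, so h·k = 1.
At 23.4°: h = 0.9178, k = 1.090; principal scales a = 1.090, b = 0.9178.
sin(ω/2) = (a − b)/(a + b) = 0.1719/2.007 = 0.08562, so ω = 2 arcsin(0.08562) ≈ 9.8°.

9.8°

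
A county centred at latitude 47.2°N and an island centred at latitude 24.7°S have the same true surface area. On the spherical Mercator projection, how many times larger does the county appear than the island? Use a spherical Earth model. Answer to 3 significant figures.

1.79

Mercator areal scale is sec²φ.
At 47.2°: sec²(47.2°) = 1/0.6794² = 2.166.
At 24.7°: sec²(24.7°) = 1/0.9085² = 1.212.
Ratio = 2.166/1.212 = cos²(24.7°)/cos²(47.2°) ≈ 1.79.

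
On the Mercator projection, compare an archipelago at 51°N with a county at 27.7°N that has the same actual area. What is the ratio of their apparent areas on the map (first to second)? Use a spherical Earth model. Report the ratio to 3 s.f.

1.98

Mercator is conformal with k = sec φ, so areal scale = k² = sec²φ.
At 51°: sec²(51°) = 1/0.6293² = 2.525.
At 27.7°: sec²(27.7°) = 1/0.8854² = 1.276.
Ratio = 2.525/1.276 = cos²(27.7°)/cos²(51°) ≈ 1.98.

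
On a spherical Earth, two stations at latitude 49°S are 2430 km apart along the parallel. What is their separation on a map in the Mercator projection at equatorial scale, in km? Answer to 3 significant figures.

3700 km

For Mercator, h = k = sec φ (a conformal cylindrical projection has a single point scale, 1/cos φ).
Along the parallel, k = sec 49° = 1/0.6561 = 1.524.
Map distance = 2430 × 1.524 ≈ 3700 km.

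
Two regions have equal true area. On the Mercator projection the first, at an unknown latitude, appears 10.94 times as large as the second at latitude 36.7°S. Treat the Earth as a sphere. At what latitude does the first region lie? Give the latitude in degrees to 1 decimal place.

76.0°

Mercator areal scale is sec²φ, so apparent-area ratio = sec²φ₁ / sec²φ₂ = cos²φ₂ / cos²φ₁.
cos²φ₂ / cos²φ₁ = 10.94  ⇒  cos φ₁ = cos 36.7° / √10.94 = 0.8018/3.308 = 0.2424.
φ₁ = arccos(0.2424) ≈ 76.0°.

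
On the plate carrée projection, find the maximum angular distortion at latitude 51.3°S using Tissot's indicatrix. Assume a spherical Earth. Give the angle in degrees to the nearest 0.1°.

26.7°

Plate carrée maps x = Rλ, y = Rφ. The meridian scale is h = 1 and the parallel scale is k = 1/cos φ = sec φ.
At 51.3°: h = 1.000, k = 1.599; principal scales a = 1.599, b = 1.000.
sin(ω/2) = (a − b)/(a + b) = 0.5994/2.599 = 0.2306, so ω = 2 arcsin(0.2306) ≈ 26.7°.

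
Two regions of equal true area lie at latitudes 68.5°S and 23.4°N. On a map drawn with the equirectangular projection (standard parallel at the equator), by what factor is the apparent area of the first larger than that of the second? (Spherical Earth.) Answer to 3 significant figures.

2.50

In the plate carrée (x = Rλ, y = Rφ), meridians are true-scale (h = 1) and parallels are stretched by k = sec φ.
Areal scale at 68.5°: h·k = 1.000 × 2.729 = 2.729.
Areal scale at 23.4°: h·k = 1.000 × 1.090 = 1.090.
Ratio = 2.729/1.090 ≈ 2.50.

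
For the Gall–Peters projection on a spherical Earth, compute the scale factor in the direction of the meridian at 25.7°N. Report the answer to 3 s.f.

Gall–Peters is a cylindrical equal-area projection with standard parallels at ±45°. A cylindrical equal-area projection with standard parallel φ₀ has meridian scale h = cos φ / cos φ₀ and parallel scale k = cos φ₀ / cos φ (so areas are preserved, h·k = 1).
h = cos 25.7° / cos 45° = 0.9011/0.7071 = 1.274.

1.27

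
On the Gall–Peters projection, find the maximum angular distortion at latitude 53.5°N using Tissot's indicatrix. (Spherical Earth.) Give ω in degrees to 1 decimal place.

19.7°

Gall–Peters is a cylindrical equal-area projection with standard parallels at ±45°. A cylindrical equal-area projection with standard parallel φ₀ has meridian scale h = cos φ / cos φ₀ and parallel scale k = cos φ₀ / cos φ (so areas are preserved, h·k = 1).
At 53.5°: h = 0.8412, k = 1.189; principal scales a = 1.189, b = 0.8412.
sin(ω/2) = (a − b)/(a + b) = 0.3476/2.030 = 0.1712, so ω = 2 arcsin(0.1712) ≈ 19.7°.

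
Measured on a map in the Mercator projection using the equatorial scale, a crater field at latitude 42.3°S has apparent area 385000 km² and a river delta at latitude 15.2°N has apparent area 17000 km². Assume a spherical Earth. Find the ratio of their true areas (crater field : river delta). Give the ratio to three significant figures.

Since Mercator area scale is 1/cos²φ, the true area equals the apparent area multiplied by cos²φ.
True area of crater field: 385000 × cos²(42.3°) = 385000 × 0.5471 = 210600 km².
True area of river delta: 17000 × cos²(15.2°) = 17000 × 0.9313 = 15830 km².
Ratio = 210600 / 15830 ≈ 13.3.

13.3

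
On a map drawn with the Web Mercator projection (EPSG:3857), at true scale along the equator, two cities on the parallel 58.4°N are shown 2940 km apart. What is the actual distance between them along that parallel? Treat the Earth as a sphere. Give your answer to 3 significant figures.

1540 km

For Mercator, h = k = sec φ (a conformal cylindrical projection has a single point scale, 1/cos φ).
Along the parallel at 58.4°, map distances are exaggerated by k = sec 58.4° = 1.908.
True distance = 2940 / 1.908 = 2940 × cos 58.4° ≈ 1540 km.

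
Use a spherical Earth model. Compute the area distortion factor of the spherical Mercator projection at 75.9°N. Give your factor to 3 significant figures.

Mercator is conformal, so the point scale is isotropic: h = k = sec φ = 1/cos φ.
Areal scale = k² = sec²φ = 1/cos²(75.9°) = 1/0.2436² = 16.85.

16.8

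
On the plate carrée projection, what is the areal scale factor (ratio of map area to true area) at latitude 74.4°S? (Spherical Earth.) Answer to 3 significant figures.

3.72

In the plate carrée (x = Rλ, y = Rφ), meridians are true-scale (h = 1) and parallels are stretched by k = sec φ.
Areal scale = h·k = 1 × sec φ; at 74.4°, h = 1.000, k = 3.719, so h·k = 3.719.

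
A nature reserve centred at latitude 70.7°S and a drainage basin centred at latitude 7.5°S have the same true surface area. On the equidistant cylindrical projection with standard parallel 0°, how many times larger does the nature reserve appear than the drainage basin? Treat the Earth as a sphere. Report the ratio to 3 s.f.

For the equirectangular projection with φ₀ = 0 (plate carrée), h = 1 along meridians and k = sec φ along parallels.
Areal scale at 70.7°: h·k = 1.000 × 3.026 = 3.026.
Areal scale at 7.5°: h·k = 1.000 × 1.009 = 1.009.
Ratio = 3.026/1.009 ≈ 3.00.

3.00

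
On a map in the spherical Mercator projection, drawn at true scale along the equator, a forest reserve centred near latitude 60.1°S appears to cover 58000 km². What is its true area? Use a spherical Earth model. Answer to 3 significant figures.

14400 km²

For Mercator, h = k = sec φ (a conformal cylindrical projection has a single point scale, 1/cos φ).
Areal scale = k² = sec²φ = 1/cos²(60.1°) = 1/0.4985² = 4.024.
True area = apparent / (areal scale) = 58000 / 4.024 ≈ 14400 km².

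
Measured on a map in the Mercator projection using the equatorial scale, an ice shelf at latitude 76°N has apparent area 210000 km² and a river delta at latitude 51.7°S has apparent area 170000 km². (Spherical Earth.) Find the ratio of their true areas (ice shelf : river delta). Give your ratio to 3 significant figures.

0.188

Mercator's areal exaggeration is sec²φ; hence true area = (apparent area) · cos²φ.
True area of ice shelf: 210000 × cos²(76°) = 210000 × 0.05853 = 12290 km².
True area of river delta: 170000 × cos²(51.7°) = 170000 × 0.3841 = 65300 km².
Ratio = 12290 / 65300 ≈ 0.188.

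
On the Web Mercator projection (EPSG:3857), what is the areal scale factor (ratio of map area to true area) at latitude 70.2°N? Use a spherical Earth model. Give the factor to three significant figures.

For Mercator, h = k = sec φ (a conformal cylindrical projection has a single point scale, 1/cos φ).
Areal scale = k² = sec²φ = 1/cos²(70.2°) = 1/0.3387² = 8.715.

8.72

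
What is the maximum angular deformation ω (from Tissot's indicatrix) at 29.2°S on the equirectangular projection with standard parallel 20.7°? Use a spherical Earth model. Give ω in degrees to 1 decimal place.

In the equirectangular projection with standard parallel φ₀ = 20.7° (x = Rλ cos φ₀, y = Rφ), meridians are true-scale (h = 1) and the parallel scale is k = cos φ₀ / cos φ.
At 29.2°: h = 1.000, k = 1.072; principal scales a = 1.072, b = 1.000.
sin(ω/2) = (a − b)/(a + b) = 0.07162/2.072 = 0.03457, so ω = 2 arcsin(0.03457) ≈ 4.0°.

4.0°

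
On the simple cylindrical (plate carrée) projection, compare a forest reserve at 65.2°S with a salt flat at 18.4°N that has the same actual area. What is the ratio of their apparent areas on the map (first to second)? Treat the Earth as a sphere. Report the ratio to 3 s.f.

For the equirectangular projection with φ₀ = 0 (plate carrée), h = 1 along meridians and k = sec φ along parallels.
Areal scale at 65.2°: h·k = 1.000 × 2.384 = 2.384.
Areal scale at 18.4°: h·k = 1.000 × 1.054 = 1.054.
Ratio = 2.384/1.054 ≈ 2.26.

2.26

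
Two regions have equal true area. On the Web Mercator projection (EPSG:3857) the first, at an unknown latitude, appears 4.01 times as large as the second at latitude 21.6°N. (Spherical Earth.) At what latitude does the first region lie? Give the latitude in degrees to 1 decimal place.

For equal true areas on Mercator, apparent areas scale as sec²φ, so the ratio is cos²φ₂ / cos²φ₁.
cos²φ₂ / cos²φ₁ = 4.01  ⇒  cos φ₁ = cos 21.6° / √4.01 = 0.9298/2.002 = 0.4643.
φ₁ = arccos(0.4643) ≈ 62.3°.

62.3°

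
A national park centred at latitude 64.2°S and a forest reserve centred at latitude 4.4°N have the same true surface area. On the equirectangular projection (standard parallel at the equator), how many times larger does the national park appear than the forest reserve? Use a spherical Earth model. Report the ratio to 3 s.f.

In the plate carrée (x = Rλ, y = Rφ), meridians are true-scale (h = 1) and parallels are stretched by k = sec φ.
Areal scale at 64.2°: h·k = 1.000 × 2.298 = 2.298.
Areal scale at 4.4°: h·k = 1.000 × 1.003 = 1.003.
Ratio = 2.298/1.003 ≈ 2.29.

2.29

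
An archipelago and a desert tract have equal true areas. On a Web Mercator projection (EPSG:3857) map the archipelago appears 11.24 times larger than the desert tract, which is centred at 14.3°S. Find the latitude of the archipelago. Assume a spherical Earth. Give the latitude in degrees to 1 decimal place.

On Mercator, (apparent₁)/(apparent₂) = sec²φ₁ / sec²φ₂ when true areas are equal.
cos²φ₂ / cos²φ₁ = 11.24  ⇒  cos φ₁ = cos 14.3° / √11.24 = 0.9690/3.353 = 0.2890.
φ₁ = arccos(0.2890) ≈ 73.2°.

73.2°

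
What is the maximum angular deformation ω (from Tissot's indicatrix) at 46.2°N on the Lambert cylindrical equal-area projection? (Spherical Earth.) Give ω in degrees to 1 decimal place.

The Lambert cylindrical equal-area projection is the cylindrical equal-area projection with its standard parallel at the equator (φ₀ = 0). For cylindrical equal-area with standard parallel φ₀, h = cos φ / cos φ₀ and k = cos φ₀ / cos φ, so h·k = 1.
At 46.2°: h = 0.6921, k = 1.445; principal scales a = 1.445, b = 0.6921.
sin(ω/2) = (a − b)/(a + b) = 0.7526/2.137 = 0.3522, so ω = 2 arcsin(0.3522) ≈ 41.2°.

41.2°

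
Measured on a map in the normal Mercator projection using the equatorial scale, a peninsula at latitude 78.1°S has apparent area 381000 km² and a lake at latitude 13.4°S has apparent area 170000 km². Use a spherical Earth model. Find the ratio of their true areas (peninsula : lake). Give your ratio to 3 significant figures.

0.101

On Mercator the areal scale is sec²φ, so true area = apparent × cos²φ.
True area of peninsula: 381000 × cos²(78.1°) = 381000 × 0.04252 = 16200 km².
True area of lake: 170000 × cos²(13.4°) = 170000 × 0.9463 = 160900 km².
Ratio = 16200 / 160900 ≈ 0.101.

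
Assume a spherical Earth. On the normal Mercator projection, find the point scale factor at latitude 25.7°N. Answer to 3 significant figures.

1.11

The Mercator projection is conformal; its linear scale factor is the same in every direction and equals sec φ = 1/cos φ.
k = 1/cos 25.7° = 1/0.9011 = 1.110.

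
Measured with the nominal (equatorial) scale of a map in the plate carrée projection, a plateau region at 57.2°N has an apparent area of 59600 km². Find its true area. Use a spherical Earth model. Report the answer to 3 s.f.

32300 km²

Plate carrée maps x = Rλ, y = Rφ. The meridian scale is h = 1 and the parallel scale is k = 1/cos φ = sec φ.
Areal scale = h·k = 1 × sec φ; at 57.2°, h = 1.000, k = 1.846, so h·k = 1.846.
True area = apparent / (areal scale) = 59600 / 1.846 ≈ 32300 km².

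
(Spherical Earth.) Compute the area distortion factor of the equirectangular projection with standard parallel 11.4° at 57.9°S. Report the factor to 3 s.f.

In the equirectangular projection with standard parallel φ₀ = 11.4° (x = Rλ cos φ₀, y = Rφ), meridians are true-scale (h = 1) and the parallel scale is k = cos φ₀ / cos φ.
Areal scale = h·k = 1 × cos φ₀ / cos φ; at 57.9°, h = 1.000, k = 1.845, so h·k = 1.845.

1.84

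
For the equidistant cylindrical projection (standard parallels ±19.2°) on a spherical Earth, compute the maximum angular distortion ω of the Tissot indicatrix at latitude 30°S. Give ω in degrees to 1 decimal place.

The equidistant cylindrical projection with φ₀ = 19.2° has h = 1 (meridians true) and k = cos φ₀ / cos φ along parallels.
At 30°: h = 1.000, k = 1.090; principal scales a = 1.090, b = 1.000.
sin(ω/2) = (a − b)/(a + b) = 0.09047/2.090 = 0.04328, so ω = 2 arcsin(0.04328) ≈ 5.0°.

5.0°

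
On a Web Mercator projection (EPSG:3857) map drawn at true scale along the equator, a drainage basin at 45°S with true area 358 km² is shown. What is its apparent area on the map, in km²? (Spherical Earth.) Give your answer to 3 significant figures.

716 km²

For Mercator, h = k = sec φ (a conformal cylindrical projection has a single point scale, 1/cos φ).
Areal scale = k² = sec²φ = 1/cos²(45°) = 1/0.7071² = 2.000.
Apparent area = 358 × 2.000 ≈ 716 km².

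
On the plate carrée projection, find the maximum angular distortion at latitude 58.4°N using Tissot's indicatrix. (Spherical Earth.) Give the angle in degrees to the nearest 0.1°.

36.4°

In the plate carrée (x = Rλ, y = Rφ), meridians are true-scale (h = 1) and parallels are stretched by k = sec φ.
At 58.4°: h = 1.000, k = 1.908; principal scales a = 1.908, b = 1.000.
sin(ω/2) = (a − b)/(a + b) = 0.9084/2.908 = 0.3123, so ω = 2 arcsin(0.3123) ≈ 36.4°.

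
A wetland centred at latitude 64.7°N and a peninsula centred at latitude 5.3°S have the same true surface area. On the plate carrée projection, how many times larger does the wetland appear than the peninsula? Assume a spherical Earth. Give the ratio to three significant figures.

2.33

In the plate carrée (x = Rλ, y = Rφ), meridians are true-scale (h = 1) and parallels are stretched by k = sec φ.
Areal scale at 64.7°: h·k = 1.000 × 2.340 = 2.340.
Areal scale at 5.3°: h·k = 1.000 × 1.004 = 1.004.
Ratio = 2.340/1.004 ≈ 2.33.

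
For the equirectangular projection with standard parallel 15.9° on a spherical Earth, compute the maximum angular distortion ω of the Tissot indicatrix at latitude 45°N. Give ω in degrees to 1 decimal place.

17.6°

In the equirectangular projection with standard parallel φ₀ = 15.9° (x = Rλ cos φ₀, y = Rφ), meridians are true-scale (h = 1) and the parallel scale is k = cos φ₀ / cos φ.
At 45°: h = 1.000, k = 1.360; principal scales a = 1.360, b = 1.000.
sin(ω/2) = (a − b)/(a + b) = 0.3601/2.360 = 0.1526, so ω = 2 arcsin(0.1526) ≈ 17.6°.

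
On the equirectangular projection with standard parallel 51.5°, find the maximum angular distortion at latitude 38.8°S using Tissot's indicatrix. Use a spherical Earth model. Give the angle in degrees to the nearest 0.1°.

In the equirectangular projection with standard parallel φ₀ = 51.5° (x = Rλ cos φ₀, y = Rφ), meridians are true-scale (h = 1) and the parallel scale is k = cos φ₀ / cos φ.
At 38.8°: h = 1.000, k = 0.7988; principal scales a = 1.000, b = 0.7988.
sin(ω/2) = (a − b)/(a + b) = 0.2012/1.799 = 0.1119, so ω = 2 arcsin(0.1119) ≈ 12.8°.

12.8°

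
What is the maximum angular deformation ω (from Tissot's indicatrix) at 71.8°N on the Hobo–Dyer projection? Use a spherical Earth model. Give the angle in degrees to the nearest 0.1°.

94.0°

The Hobo–Dyer projection is cylindrical equal-area with φ₀ = 37.5°. Cylindrical equal-area (φ₀ = 37.5°): h = cos φ / cos 37.5° along meridians, k = cos 37.5° / cos φ along parallels; h·k = 1.
At 71.8°: h = 0.3937, k = 2.540; principal scales a = 2.540, b = 0.3937.
sin(ω/2) = (a − b)/(a + b) = 2.146/2.934 = 0.7316, so ω = 2 arcsin(0.7316) ≈ 94.0°.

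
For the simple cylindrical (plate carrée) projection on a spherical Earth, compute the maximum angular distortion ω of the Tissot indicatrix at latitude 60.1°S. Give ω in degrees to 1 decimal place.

Plate carrée maps x = Rλ, y = Rφ. The meridian scale is h = 1 and the parallel scale is k = 1/cos φ = sec φ.
At 60.1°: h = 1.000, k = 2.006; principal scales a = 2.006, b = 1.000.
sin(ω/2) = (a − b)/(a + b) = 1.006/3.006 = 0.3347, so ω = 2 arcsin(0.3347) ≈ 39.1°.

39.1°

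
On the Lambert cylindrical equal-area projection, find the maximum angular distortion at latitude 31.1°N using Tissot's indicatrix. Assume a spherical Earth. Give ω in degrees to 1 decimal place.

17.7°

The Lambert cylindrical equal-area projection is the cylindrical equal-area projection with its standard parallel at the equator (φ₀ = 0). A cylindrical equal-area projection with standard parallel φ₀ has meridian scale h = cos φ / cos φ₀ and parallel scale k = cos φ₀ / cos φ (so areas are preserved, h·k = 1).
At 31.1°: h = 0.8563, k = 1.168; principal scales a = 1.168, b = 0.8563.
sin(ω/2) = (a − b)/(a + b) = 0.3116/2.024 = 0.1539, so ω = 2 arcsin(0.1539) ≈ 17.7°.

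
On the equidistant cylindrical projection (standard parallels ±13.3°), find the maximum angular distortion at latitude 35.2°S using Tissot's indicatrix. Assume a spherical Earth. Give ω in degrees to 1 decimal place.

In the equirectangular projection with standard parallel φ₀ = 13.3° (x = Rλ cos φ₀, y = Rφ), meridians are true-scale (h = 1) and the parallel scale is k = cos φ₀ / cos φ.
At 35.2°: h = 1.000, k = 1.191; principal scales a = 1.191, b = 1.000.
sin(ω/2) = (a − b)/(a + b) = 0.1910/2.191 = 0.08715, so ω = 2 arcsin(0.08715) ≈ 10.0°.

10.0°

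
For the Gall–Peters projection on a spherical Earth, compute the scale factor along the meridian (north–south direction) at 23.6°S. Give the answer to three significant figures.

Gall–Peters is a cylindrical equal-area projection with standard parallels at ±45°. A cylindrical equal-area projection with standard parallel φ₀ has meridian scale h = cos φ / cos φ₀ and parallel scale k = cos φ₀ / cos φ (so areas are preserved, h·k = 1).
h = cos 23.6° / cos 45° = 0.9164/0.7071 = 1.296.

1.30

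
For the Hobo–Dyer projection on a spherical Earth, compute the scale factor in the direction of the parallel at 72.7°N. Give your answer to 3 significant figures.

2.67

Hobo–Dyer is a cylindrical equal-area projection with standard parallels at ±37.5°. Cylindrical equal-area (φ₀ = 37.5°): h = cos φ / cos 37.5° along meridians, k = cos 37.5° / cos φ along parallels; h·k = 1.
k = cos 37.5° / cos 72.7° = 0.7934/0.2974 = 2.668.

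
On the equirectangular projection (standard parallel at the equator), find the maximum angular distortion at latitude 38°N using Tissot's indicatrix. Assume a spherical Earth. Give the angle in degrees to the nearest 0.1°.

13.6°

In the plate carrée (x = Rλ, y = Rφ), meridians are true-scale (h = 1) and parallels are stretched by k = sec φ.
At 38°: h = 1.000, k = 1.269; principal scales a = 1.269, b = 1.000.
sin(ω/2) = (a − b)/(a + b) = 0.2690/2.269 = 0.1186, so ω = 2 arcsin(0.1186) ≈ 13.6°.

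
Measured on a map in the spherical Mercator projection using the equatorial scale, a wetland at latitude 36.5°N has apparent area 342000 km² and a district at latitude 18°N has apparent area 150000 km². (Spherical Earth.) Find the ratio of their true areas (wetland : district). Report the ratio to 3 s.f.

On Mercator the areal scale is sec²φ, so true area = apparent × cos²φ.
True area of wetland: 342000 × cos²(36.5°) = 342000 × 0.6462 = 221000 km².
True area of district: 150000 × cos²(18°) = 150000 × 0.9045 = 135700 km².
Ratio = 221000 / 135700 ≈ 1.63.

1.63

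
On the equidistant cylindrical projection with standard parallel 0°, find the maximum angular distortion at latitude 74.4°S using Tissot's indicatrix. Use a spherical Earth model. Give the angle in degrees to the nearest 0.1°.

70.4°

For the equirectangular projection with φ₀ = 0 (plate carrée), h = 1 along meridians and k = sec φ along parallels.
At 74.4°: h = 1.000, k = 3.719; principal scales a = 3.719, b = 1.000.
sin(ω/2) = (a − b)/(a + b) = 2.719/4.719 = 0.5761, so ω = 2 arcsin(0.5761) ≈ 70.4°.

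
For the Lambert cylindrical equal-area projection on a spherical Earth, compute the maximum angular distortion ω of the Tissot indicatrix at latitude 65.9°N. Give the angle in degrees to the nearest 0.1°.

91.2°

The Lambert cylindrical equal-area projection is the cylindrical equal-area projection with its standard parallel at the equator (φ₀ = 0). Cylindrical equal-area (φ₀ = 0°): h = cos φ / cos 0° along meridians, k = cos 0° / cos φ along parallels; h·k = 1.
At 65.9°: h = 0.4083, k = 2.449; principal scales a = 2.449, b = 0.4083.
sin(ω/2) = (a − b)/(a + b) = 2.041/2.857 = 0.7142, so ω = 2 arcsin(0.7142) ≈ 91.2°.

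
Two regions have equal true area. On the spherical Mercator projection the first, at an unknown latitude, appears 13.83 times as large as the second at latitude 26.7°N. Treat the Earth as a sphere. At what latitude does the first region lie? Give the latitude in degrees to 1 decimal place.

76.1°

Mercator areal scale is sec²φ, so apparent-area ratio = sec²φ₁ / sec²φ₂ = cos²φ₂ / cos²φ₁.
cos²φ₂ / cos²φ₁ = 13.83  ⇒  cos φ₁ = cos 26.7° / √13.83 = 0.8934/3.719 = 0.2402.
φ₁ = arccos(0.2402) ≈ 76.1°.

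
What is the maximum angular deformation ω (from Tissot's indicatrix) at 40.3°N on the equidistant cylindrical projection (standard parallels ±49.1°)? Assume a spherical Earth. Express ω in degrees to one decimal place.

In the equirectangular projection with standard parallel φ₀ = 49.1° (x = Rλ cos φ₀, y = Rφ), meridians are true-scale (h = 1) and the parallel scale is k = cos φ₀ / cos φ.
At 40.3°: h = 1.000, k = 0.8585; principal scales a = 1.000, b = 0.8585.
sin(ω/2) = (a − b)/(a + b) = 0.1415/1.858 = 0.07614, so ω = 2 arcsin(0.07614) ≈ 8.7°.

8.7°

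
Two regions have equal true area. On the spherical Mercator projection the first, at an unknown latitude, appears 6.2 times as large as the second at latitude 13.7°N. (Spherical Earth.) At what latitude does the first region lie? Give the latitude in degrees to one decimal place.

67.0°

For equal true areas on Mercator, apparent areas scale as sec²φ, so the ratio is cos²φ₂ / cos²φ₁.
cos²φ₂ / cos²φ₁ = 6.2  ⇒  cos φ₁ = cos 13.7° / √6.2 = 0.9715/2.490 = 0.3902.
φ₁ = arccos(0.3902) ≈ 67.0°.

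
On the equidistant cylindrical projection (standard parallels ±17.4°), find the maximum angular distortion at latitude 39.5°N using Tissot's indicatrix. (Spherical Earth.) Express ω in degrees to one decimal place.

12.1°

The equidistant cylindrical projection with φ₀ = 17.4° has h = 1 (meridians true) and k = cos φ₀ / cos φ along parallels.
At 39.5°: h = 1.000, k = 1.237; principal scales a = 1.237, b = 1.000.
sin(ω/2) = (a − b)/(a + b) = 0.2367/2.237 = 0.1058, so ω = 2 arcsin(0.1058) ≈ 12.1°.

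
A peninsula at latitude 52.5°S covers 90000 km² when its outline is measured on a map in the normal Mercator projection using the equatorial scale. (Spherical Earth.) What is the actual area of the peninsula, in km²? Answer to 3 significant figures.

33400 km²

The Mercator projection is conformal; its linear scale factor is the same in every direction and equals sec φ = 1/cos φ.
Areal scale = k² = sec²φ = 1/cos²(52.5°) = 1/0.6088² = 2.698.
True area = apparent / (areal scale) = 90000 / 2.698 ≈ 33400 km².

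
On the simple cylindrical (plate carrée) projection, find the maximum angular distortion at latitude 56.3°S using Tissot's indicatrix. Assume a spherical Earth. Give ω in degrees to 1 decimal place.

For the equirectangular projection with φ₀ = 0 (plate carrée), h = 1 along meridians and k = sec φ along parallels.
At 56.3°: h = 1.000, k = 1.802; principal scales a = 1.802, b = 1.000.
sin(ω/2) = (a − b)/(a + b) = 0.8023/2.802 = 0.2863, so ω = 2 arcsin(0.2863) ≈ 33.3°.

33.3°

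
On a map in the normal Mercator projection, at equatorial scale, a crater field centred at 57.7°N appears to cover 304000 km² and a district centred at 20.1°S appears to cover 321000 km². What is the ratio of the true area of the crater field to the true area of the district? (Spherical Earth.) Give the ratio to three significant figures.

Since Mercator area scale is 1/cos²φ, the true area equals the apparent area multiplied by cos²φ.
True area of crater field: 304000 × cos²(57.7°) = 304000 × 0.2855 = 86800 km².
True area of district: 321000 × cos²(20.1°) = 321000 × 0.8819 = 283100 km².
Ratio = 86800 / 283100 ≈ 0.307.

0.307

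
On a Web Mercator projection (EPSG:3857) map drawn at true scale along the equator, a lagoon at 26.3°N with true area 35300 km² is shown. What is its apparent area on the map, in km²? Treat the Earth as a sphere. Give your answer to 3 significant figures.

43900 km²

For Mercator, h = k = sec φ (a conformal cylindrical projection has a single point scale, 1/cos φ).
Areal scale = k² = sec²φ = 1/cos²(26.3°) = 1/0.8965² = 1.244.
Apparent area = 35300 × 1.244 ≈ 43900 km².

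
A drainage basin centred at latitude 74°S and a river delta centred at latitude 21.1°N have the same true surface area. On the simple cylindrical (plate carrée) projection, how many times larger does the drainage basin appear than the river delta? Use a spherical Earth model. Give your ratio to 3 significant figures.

In the plate carrée (x = Rλ, y = Rφ), meridians are true-scale (h = 1) and parallels are stretched by k = sec φ.
Areal scale at 74°: h·k = 1.000 × 3.628 = 3.628.
Areal scale at 21.1°: h·k = 1.000 × 1.072 = 1.072.
Ratio = 3.628/1.072 ≈ 3.38.

3.38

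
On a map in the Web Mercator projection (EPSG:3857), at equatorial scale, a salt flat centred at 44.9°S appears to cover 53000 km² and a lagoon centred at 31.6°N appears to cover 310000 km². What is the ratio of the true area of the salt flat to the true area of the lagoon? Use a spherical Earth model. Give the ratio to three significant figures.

0.118

On Mercator the areal scale is sec²φ, so true area = apparent × cos²φ.
True area of salt flat: 53000 × cos²(44.9°) = 53000 × 0.5017 = 26590 km².
True area of lagoon: 310000 × cos²(31.6°) = 310000 × 0.7254 = 224900 km².
Ratio = 26590 / 224900 ≈ 0.118.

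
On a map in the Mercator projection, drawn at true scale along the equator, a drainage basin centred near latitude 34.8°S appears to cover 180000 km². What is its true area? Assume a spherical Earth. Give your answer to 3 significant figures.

The Mercator projection is conformal; its linear scale factor is the same in every direction and equals sec φ = 1/cos φ.
Areal scale = k² = sec²φ = 1/cos²(34.8°) = 1/0.8211² = 1.483.
True area = apparent / (areal scale) = 180000 / 1.483 ≈ 121000 km².

121000 km²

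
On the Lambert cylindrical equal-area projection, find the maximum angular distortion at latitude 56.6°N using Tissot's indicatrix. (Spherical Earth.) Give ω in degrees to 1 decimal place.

The Lambert cylindrical equal-area projection is the cylindrical equal-area projection with its standard parallel at the equator (φ₀ = 0). A cylindrical equal-area projection with standard parallel φ₀ has meridian scale h = cos φ / cos φ₀ and parallel scale k = cos φ₀ / cos φ (so areas are preserved, h·k = 1).
At 56.6°: h = 0.5505, k = 1.817; principal scales a = 1.817, b = 0.5505.
sin(ω/2) = (a − b)/(a + b) = 1.266/2.367 = 0.5349, so ω = 2 arcsin(0.5349) ≈ 64.7°.

64.7°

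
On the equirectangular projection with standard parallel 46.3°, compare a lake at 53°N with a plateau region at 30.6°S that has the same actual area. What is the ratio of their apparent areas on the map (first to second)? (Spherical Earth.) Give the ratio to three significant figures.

In the equirectangular projection with standard parallel φ₀ = 46.3° (x = Rλ cos φ₀, y = Rφ), meridians are true-scale (h = 1) and the parallel scale is k = cos φ₀ / cos φ.
Areal scale at 53°: h·k = 1.000 × 1.148 = 1.148.
Areal scale at 30.6°: h·k = 1.000 × 0.8027 = 0.8027.
Ratio = 1.148/0.8027 ≈ 1.43.

1.43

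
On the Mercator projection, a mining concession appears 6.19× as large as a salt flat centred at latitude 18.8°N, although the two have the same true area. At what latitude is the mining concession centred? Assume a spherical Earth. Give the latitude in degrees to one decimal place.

On Mercator, (apparent₁)/(apparent₂) = sec²φ₁ / sec²φ₂ when true areas are equal.
cos²φ₂ / cos²φ₁ = 6.19  ⇒  cos φ₁ = cos 18.8° / √6.19 = 0.9466/2.488 = 0.3805.
φ₁ = arccos(0.3805) ≈ 67.6°.

67.6°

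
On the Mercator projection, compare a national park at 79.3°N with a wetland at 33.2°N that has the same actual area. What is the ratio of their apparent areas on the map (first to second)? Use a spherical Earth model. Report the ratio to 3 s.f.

Mercator areal scale is sec²φ.
At 79.3°: sec²(79.3°) = 1/0.1857² = 29.01.
At 33.2°: sec²(33.2°) = 1/0.8368² = 1.428.
Ratio = 29.01/1.428 = cos²(33.2°)/cos²(79.3°) ≈ 20.3.

20.3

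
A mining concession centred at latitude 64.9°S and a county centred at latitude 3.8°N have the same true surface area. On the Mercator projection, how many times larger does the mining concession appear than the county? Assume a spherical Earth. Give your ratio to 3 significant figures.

5.53

Mercator areal scale is sec²φ.
At 64.9°: sec²(64.9°) = 1/0.4242² = 5.557.
At 3.8°: sec²(3.8°) = 1/0.9978² = 1.004.
Ratio = 5.557/1.004 = cos²(3.8°)/cos²(64.9°) ≈ 5.53.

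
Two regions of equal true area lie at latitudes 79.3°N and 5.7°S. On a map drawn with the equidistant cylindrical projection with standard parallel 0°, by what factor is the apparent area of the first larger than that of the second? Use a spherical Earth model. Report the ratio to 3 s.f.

Plate carrée maps x = Rλ, y = Rφ. The meridian scale is h = 1 and the parallel scale is k = 1/cos φ = sec φ.
Areal scale at 79.3°: h·k = 1.000 × 5.386 = 5.386.
Areal scale at 5.7°: h·k = 1.000 × 1.005 = 1.005.
Ratio = 5.386/1.005 ≈ 5.36.

5.36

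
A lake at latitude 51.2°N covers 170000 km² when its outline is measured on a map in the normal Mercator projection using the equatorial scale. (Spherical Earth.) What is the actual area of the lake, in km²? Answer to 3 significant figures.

66700 km²

The Mercator projection is conformal; its linear scale factor is the same in every direction and equals sec φ = 1/cos φ.
Areal scale = k² = sec²φ = 1/cos²(51.2°) = 1/0.6266² = 2.547.
True area = apparent / (areal scale) = 170000 / 2.547 ≈ 66700 km².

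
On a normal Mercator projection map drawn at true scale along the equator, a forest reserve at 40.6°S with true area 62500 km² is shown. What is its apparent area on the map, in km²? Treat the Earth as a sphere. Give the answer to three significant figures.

108000 km²

Mercator is conformal, so the point scale is isotropic: h = k = sec φ = 1/cos φ.
Areal scale = k² = sec²φ = 1/cos²(40.6°) = 1/0.7593² = 1.735.
Apparent area = 62500 × 1.735 ≈ 108000 km².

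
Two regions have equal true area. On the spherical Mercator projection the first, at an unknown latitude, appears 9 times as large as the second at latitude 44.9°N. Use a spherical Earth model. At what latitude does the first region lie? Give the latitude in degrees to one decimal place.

76.3°

For equal true areas on Mercator, apparent areas scale as sec²φ, so the ratio is cos²φ₂ / cos²φ₁.
cos²φ₂ / cos²φ₁ = 9  ⇒  cos φ₁ = cos 44.9° / √9 = 0.7083/3.000 = 0.2361.
φ₁ = arccos(0.2361) ≈ 76.3°.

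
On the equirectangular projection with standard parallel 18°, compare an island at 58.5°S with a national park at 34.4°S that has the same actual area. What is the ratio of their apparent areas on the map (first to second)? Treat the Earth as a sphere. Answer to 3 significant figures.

In the equirectangular projection with standard parallel φ₀ = 18° (x = Rλ cos φ₀, y = Rφ), meridians are true-scale (h = 1) and the parallel scale is k = cos φ₀ / cos φ.
Areal scale at 58.5°: h·k = 1.000 × 1.820 = 1.820.
Areal scale at 34.4°: h·k = 1.000 × 1.153 = 1.153.
Ratio = 1.820/1.153 ≈ 1.58.

1.58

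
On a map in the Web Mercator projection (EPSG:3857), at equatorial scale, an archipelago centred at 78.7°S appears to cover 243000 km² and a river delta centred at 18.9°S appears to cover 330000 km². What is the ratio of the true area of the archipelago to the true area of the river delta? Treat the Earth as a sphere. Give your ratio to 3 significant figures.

0.0316

Since Mercator area scale is 1/cos²φ, the true area equals the apparent area multiplied by cos²φ.
True area of archipelago: 243000 × cos²(78.7°) = 243000 × 0.03839 = 9330 km².
True area of river delta: 330000 × cos²(18.9°) = 330000 × 0.8951 = 295400 km².
Ratio = 9330 / 295400 ≈ 0.0316.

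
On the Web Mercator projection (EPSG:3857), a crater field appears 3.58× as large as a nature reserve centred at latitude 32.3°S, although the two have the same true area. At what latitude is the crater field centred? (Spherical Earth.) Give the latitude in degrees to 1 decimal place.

For equal true areas on Mercator, apparent areas scale as sec²φ, so the ratio is cos²φ₂ / cos²φ₁.
cos²φ₂ / cos²φ₁ = 3.58  ⇒  cos φ₁ = cos 32.3° / √3.58 = 0.8453/1.892 = 0.4467.
φ₁ = arccos(0.4467) ≈ 63.5°.

63.5°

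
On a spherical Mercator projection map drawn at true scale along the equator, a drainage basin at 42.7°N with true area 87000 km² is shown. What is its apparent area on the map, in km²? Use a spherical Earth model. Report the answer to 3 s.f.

161000 km²

Mercator is conformal, so the point scale is isotropic: h = k = sec φ = 1/cos φ.
Areal scale = k² = sec²φ = 1/cos²(42.7°) = 1/0.7349² = 1.852.
Apparent area = 87000 × 1.852 ≈ 161000 km².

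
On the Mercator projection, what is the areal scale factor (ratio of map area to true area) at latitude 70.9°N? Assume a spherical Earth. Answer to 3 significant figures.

For Mercator, h = k = sec φ (a conformal cylindrical projection has a single point scale, 1/cos φ).
Areal scale = k² = sec²φ = 1/cos²(70.9°) = 1/0.3272² = 9.340.

9.34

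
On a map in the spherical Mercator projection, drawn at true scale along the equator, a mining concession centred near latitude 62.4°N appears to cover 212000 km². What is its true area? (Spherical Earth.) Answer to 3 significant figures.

45500 km²

Mercator is conformal, so the point scale is isotropic: h = k = sec φ = 1/cos φ.
Areal scale = k² = sec²φ = 1/cos²(62.4°) = 1/0.4633² = 4.659.
True area = apparent / (areal scale) = 212000 / 4.659 ≈ 45500 km².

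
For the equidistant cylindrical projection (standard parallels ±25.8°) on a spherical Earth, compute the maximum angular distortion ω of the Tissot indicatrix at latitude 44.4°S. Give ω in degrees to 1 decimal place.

With standard parallel φ₀ = 25.8°, the equirectangular projection gives x = Rλ cos φ₀, y = Rφ, so h = 1 and k = cos 25.8° / cos φ.
At 44.4°: h = 1.000, k = 1.260; principal scales a = 1.260, b = 1.000.
sin(ω/2) = (a − b)/(a + b) = 0.2601/2.260 = 0.1151, so ω = 2 arcsin(0.1151) ≈ 13.2°.

13.2°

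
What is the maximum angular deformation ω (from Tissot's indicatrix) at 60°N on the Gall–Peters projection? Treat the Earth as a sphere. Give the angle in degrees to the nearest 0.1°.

Gall–Peters is a cylindrical equal-area projection with standard parallels at ±45°. A cylindrical equal-area projection with standard parallel φ₀ has meridian scale h = cos φ / cos φ₀ and parallel scale k = cos φ₀ / cos φ (so areas are preserved, h·k = 1).
At 60°: h = 0.7071, k = 1.414; principal scales a = 1.414, b = 0.7071.
sin(ω/2) = (a − b)/(a + b) = 0.7071/2.121 = 0.3333, so ω = 2 arcsin(0.3333) ≈ 38.9°.

38.9°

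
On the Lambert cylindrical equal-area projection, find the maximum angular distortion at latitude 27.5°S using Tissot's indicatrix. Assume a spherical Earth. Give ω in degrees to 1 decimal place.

13.7°

The Lambert cylindrical equal-area projection is the cylindrical equal-area projection with its standard parallel at the equator (φ₀ = 0). A cylindrical equal-area projection with standard parallel φ₀ has meridian scale h = cos φ / cos φ₀ and parallel scale k = cos φ₀ / cos φ (so areas are preserved, h·k = 1).
At 27.5°: h = 0.8870, k = 1.127; principal scales a = 1.127, b = 0.8870.
sin(ω/2) = (a − b)/(a + b) = 0.2404/2.014 = 0.1193, so ω = 2 arcsin(0.1193) ≈ 13.7°.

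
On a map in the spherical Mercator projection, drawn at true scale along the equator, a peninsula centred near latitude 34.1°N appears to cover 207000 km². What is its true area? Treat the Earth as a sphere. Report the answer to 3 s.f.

For Mercator, h = k = sec φ (a conformal cylindrical projection has a single point scale, 1/cos φ).
Areal scale = k² = sec²φ = 1/cos²(34.1°) = 1/0.8281² = 1.458.
True area = apparent / (areal scale) = 207000 / 1.458 ≈ 142000 km².

142000 km²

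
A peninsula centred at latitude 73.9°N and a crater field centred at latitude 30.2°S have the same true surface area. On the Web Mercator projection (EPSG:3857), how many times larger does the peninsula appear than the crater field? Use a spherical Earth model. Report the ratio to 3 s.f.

Mercator is conformal with k = sec φ, so areal scale = k² = sec²φ.
At 73.9°: sec²(73.9°) = 1/0.2773² = 13.00.
At 30.2°: sec²(30.2°) = 1/0.8643² = 1.339.
Ratio = 13.00/1.339 = cos²(30.2°)/cos²(73.9°) ≈ 9.71.

9.71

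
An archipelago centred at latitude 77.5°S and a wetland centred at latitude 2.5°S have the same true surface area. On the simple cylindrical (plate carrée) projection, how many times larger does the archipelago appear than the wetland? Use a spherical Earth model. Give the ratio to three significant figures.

In the plate carrée (x = Rλ, y = Rφ), meridians are true-scale (h = 1) and parallels are stretched by k = sec φ.
Areal scale at 77.5°: h·k = 1.000 × 4.620 = 4.620.
Areal scale at 2.5°: h·k = 1.000 × 1.001 = 1.001.
Ratio = 4.620/1.001 ≈ 4.62.

4.62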